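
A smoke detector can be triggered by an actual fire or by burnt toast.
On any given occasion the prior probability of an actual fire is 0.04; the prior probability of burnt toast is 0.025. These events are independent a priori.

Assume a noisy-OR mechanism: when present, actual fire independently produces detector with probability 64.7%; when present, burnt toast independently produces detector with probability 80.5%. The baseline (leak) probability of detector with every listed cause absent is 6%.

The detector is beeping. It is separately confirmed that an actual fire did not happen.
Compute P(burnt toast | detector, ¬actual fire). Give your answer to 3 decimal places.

Under noisy-OR, P(detector | causes) = 1 − (1−0.06)·∏(1−qᵢ) over the active causes.
Numerator (weight on configurations with burnt toast): 0.8167×0.025 = 0.020418
Denominator P(detector | ¬actual fire): 0.06×0.975 + 0.8167×0.025 = 0.078918
Posterior = 0.020418 / 0.078918 ≈ 0.259

P(burnt toast | detector, ¬actual fire) ≈ 0.259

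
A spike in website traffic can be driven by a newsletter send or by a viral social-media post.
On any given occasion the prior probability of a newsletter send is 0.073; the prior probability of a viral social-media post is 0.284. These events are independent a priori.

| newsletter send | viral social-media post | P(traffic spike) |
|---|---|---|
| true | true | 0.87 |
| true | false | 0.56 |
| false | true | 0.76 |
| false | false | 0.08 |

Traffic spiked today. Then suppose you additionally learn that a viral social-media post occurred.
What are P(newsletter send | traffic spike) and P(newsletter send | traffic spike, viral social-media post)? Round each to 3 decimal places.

P(traffic spike) = 0.08·0.927·0.716 + 0.76·0.927·0.284 + 0.56·0.073·0.716 + 0.87·0.073·0.284 = 0.053099 + 0.200084 + 0.029270 + 0.018037 = 0.300490
Of this, 0.047307 comes from 0.029270 + 0.018037 (the newsletter send=true cases).
Hence the posterior is 0.047307/0.300490 ≈ 0.157.

With the extra evidence:
Numerator (weight on configurations with newsletter send): 0.87*0.073 = 0.063510
Denominator P(traffic spike | viral social-media post): 0.76*0.927 + 0.87*0.073 = 0.768030
P(newsletter send | traffic spike, viral social-media post) = 0.063510/0.768030 ≈ 0.083
The drop from 0.157 to 0.083 is the explaining-away (discounting) effect.

P(newsletter send | traffic spike) ≈ 0.157; P(newsletter send | traffic spike, viral social-media post) ≈ 0.083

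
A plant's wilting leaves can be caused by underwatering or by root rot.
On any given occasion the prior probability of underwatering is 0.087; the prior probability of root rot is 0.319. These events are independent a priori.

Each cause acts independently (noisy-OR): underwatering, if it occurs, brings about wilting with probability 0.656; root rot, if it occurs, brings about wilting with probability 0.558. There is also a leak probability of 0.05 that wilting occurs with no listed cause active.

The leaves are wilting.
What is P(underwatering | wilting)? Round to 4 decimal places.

Under noisy-OR, P(wilting | causes) = 1 − (1−0.05)·∏(1−qᵢ) over the active causes.
P(wilting) = 0.05*0.913*0.681 + 0.5801*0.913*0.319 + 0.6732*0.087*0.681 + 0.855554*0.087*0.319 = 0.031088 + 0.168952 + 0.039885 + 0.023744 = 0.263669
Restricting to configurations with underwatering present: 0.039885 + 0.023744 = 0.063629.
Hence the posterior is 0.063629/0.263669 ≈ 0.2413.

P(underwatering | wilting) ≈ 0.2413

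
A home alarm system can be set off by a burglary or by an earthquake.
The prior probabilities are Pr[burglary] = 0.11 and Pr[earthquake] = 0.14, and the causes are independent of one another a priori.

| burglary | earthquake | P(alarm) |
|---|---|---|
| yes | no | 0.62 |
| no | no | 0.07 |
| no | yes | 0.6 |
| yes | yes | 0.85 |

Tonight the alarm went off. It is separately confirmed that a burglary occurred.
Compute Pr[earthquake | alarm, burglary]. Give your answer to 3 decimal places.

For the numerator, keep only earthquake=true terms: 0.85*0.14 = 0.119000
Normalizer over all consistent configurations: 0.62*0.86 + 0.85*0.14 = 0.652200
Posterior = 0.119000 / 0.652200 ≈ 0.182

Pr[earthquake | alarm, burglary] ≈ 0.182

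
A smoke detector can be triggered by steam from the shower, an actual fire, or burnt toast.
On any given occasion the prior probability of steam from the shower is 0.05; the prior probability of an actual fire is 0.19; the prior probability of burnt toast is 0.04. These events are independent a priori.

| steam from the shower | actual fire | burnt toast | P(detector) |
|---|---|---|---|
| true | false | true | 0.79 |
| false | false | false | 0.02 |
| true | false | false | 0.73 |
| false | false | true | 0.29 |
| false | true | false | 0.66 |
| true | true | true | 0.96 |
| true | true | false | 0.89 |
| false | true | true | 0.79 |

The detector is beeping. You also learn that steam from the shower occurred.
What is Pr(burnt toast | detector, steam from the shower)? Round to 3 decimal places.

Sum P(detector|·) weighted by the priors over the 4 (actual fire, burnt toast) configurations:
  P(detector | steam from the shower) = 0.73·0.81·0.96 + 0.79·0.81·0.04 + 0.89·0.19·0.96 + 0.96·0.19·0.04
        = 0.567648 + 0.025596 + 0.162336 + 0.007296 = 0.762876
The terms with burnt toast present sum to 0.032892, so
  P(burnt toast | detector, steam from the shower) = 0.032892 / 0.762876 ≈ 0.043

Pr(burnt toast | detector, steam from the shower) ≈ 0.043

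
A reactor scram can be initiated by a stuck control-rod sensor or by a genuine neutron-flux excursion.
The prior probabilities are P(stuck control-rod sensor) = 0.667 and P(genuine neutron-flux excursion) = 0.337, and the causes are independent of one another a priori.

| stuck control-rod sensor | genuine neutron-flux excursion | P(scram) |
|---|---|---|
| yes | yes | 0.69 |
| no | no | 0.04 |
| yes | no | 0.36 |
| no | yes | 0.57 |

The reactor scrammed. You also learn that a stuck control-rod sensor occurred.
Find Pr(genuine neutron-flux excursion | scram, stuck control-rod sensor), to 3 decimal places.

Pr(genuine neutron-flux excursion | scram, stuck control-rod sensor) ≈ 0.493

Sum P(scram|·) weighted by the priors over both values of genuine neutron-flux excursion:
  P(scram | stuck control-rod sensor) = 0.36×0.663 + 0.69×0.337
        = 0.238680 + 0.232530 = 0.471210
Keeping only the genuine neutron-flux excursion-present terms gives 0.232530, so
  P(genuine neutron-flux excursion | scram, stuck control-rod sensor) = 0.232530 / 0.471210 ≈ 0.493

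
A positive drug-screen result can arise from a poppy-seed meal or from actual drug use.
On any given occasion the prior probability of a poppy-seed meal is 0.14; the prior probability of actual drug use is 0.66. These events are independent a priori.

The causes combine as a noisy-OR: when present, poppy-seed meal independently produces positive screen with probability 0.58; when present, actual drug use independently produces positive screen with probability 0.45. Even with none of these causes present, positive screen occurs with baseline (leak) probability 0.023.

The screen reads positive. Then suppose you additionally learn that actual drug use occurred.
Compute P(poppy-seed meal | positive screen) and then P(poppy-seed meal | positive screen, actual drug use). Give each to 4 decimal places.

Under noisy-OR, P(positive screen | causes) = 1 − (1−0.023)·∏(1−qᵢ) over the active causes.
P(positive screen) = 0.023*0.86*0.34 + 0.46265*0.86*0.66 + 0.58966*0.14*0.34 + 0.774313*0.14*0.66 = 0.006725 + 0.262600 + 0.028068 + 0.071547 = 0.368940
Of this, 0.099615 comes from 0.028068 + 0.071547 (the poppy-seed meal=true cases).
P(poppy-seed meal | positive screen) = 0.099615 / 0.368940 ≈ 0.2700

Now condition on the additional information:
Sum P(positive screen|·) weighted by the priors over both values of poppy-seed meal:
  P(positive screen | actual drug use) = 0.46265×0.86 + 0.774313×0.14
        = 0.397879 + 0.108404 = 0.506283
The terms with poppy-seed meal present sum to 0.108404, so
  P(poppy-seed meal | positive screen, actual drug use) = 0.108404 / 0.506283 ≈ 0.2141

P(poppy-seed meal | positive screen) ≈ 0.2700; P(poppy-seed meal | positive screen, actual drug use) ≈ 0.2141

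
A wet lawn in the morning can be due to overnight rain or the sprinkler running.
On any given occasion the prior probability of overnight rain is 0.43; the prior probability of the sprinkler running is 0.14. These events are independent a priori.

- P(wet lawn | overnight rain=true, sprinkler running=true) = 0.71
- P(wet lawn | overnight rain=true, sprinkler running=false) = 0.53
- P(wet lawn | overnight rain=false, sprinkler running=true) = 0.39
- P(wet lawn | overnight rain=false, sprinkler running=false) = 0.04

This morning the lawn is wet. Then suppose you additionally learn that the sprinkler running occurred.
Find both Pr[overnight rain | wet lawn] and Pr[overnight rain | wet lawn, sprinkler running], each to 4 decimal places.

Pr[overnight rain | wet lawn] ≈ 0.8247; Pr[overnight rain | wet lawn, sprinkler running] ≈ 0.5787

P(wet lawn) = 0.04*0.57*0.86 + 0.39*0.57*0.14 + 0.53*0.43*0.86 + 0.71*0.43*0.14 = 0.019608 + 0.031122 + 0.195994 + 0.042742 = 0.289466
The overnight rain-present share is 0.195994 + 0.042742 = 0.238736.
So P(overnight rain | wet lawn) = 0.238736/0.289466 ≈ 0.8247.

Now also conditioning on sprinkler running=true:
P(wet lawn | sprinkler running) = 0.39×0.57 + 0.71×0.43 = 0.222300 + 0.305300 = 0.527600
Restricting to configurations with overnight rain present: 0.71×0.43 = 0.305300.
So P(overnight rain | wet lawn, sprinkler running) = 0.305300/0.527600 ≈ 0.5787.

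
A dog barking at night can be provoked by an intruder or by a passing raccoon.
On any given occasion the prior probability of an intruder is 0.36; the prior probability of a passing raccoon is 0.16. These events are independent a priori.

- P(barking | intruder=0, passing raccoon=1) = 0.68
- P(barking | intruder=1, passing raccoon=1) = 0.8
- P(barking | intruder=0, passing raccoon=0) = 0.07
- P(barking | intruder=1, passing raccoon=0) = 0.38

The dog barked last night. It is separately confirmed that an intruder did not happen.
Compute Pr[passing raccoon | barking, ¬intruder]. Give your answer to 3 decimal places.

Numerator (weight on configurations with passing raccoon): 0.68·0.16 = 0.108800
Normalizer over all consistent configurations: 0.07·0.84 + 0.68·0.16 = 0.167600
Posterior = 0.108800 / 0.167600 ≈ 0.649

Pr[passing raccoon | barking, ¬intruder] ≈ 0.649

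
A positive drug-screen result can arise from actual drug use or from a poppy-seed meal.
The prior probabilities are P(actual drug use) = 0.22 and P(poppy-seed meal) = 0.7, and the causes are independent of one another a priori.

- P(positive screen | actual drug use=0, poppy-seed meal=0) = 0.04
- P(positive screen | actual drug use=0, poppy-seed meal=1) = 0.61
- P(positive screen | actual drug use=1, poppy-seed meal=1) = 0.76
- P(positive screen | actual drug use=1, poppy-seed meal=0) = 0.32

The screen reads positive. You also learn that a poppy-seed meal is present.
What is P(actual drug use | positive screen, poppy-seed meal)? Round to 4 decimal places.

P(positive screen | poppy-seed meal) = 0.61·0.78 + 0.76·0.22 = 0.475800 + 0.167200 = 0.643000
Of this, 0.167200 comes from 0.76·0.22 (the actual drug use=true cases).
P(actual drug use | positive screen, poppy-seed meal) = 0.167200 / 0.643000 ≈ 0.2600

P(actual drug use | positive screen, poppy-seed meal) ≈ 0.2600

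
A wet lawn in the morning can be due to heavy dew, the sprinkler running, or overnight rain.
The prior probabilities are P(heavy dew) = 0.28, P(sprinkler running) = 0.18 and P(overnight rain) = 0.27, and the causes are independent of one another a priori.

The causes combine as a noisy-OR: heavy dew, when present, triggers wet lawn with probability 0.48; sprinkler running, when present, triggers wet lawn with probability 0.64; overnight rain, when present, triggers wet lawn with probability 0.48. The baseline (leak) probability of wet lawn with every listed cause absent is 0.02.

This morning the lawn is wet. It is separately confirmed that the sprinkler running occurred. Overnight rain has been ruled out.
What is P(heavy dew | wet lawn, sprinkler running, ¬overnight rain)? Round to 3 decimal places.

P(heavy dew | wet lawn, sprinkler running, ¬overnight rain) ≈ 0.329

Under noisy-OR, P(wet lawn | causes) = 1 − (1−0.02)·∏(1−qᵢ) over the active causes.
Enumerate both values of heavy dew and weight by the priors:
  P(wet lawn | sprinkler running, ¬overnight rain) = 0.6472*0.72 + 0.816544*0.28
        = 0.465984 + 0.228632 = 0.694616
The terms with heavy dew present sum to 0.228632, so
  P(heavy dew | wet lawn, sprinkler running, ¬overnight rain) = 0.228632 / 0.694616 ≈ 0.329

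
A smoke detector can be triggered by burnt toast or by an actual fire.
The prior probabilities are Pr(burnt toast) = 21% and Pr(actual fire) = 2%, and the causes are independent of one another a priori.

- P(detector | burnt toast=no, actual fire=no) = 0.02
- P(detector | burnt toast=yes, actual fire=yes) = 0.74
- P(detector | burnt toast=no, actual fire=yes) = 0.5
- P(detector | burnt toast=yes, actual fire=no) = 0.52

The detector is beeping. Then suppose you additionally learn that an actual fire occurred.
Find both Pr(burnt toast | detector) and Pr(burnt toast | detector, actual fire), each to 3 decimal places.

By total probability over the 4 (burnt toast, actual fire) configurations:
  P(detector) = 0.02*0.79*0.98 + 0.5*0.79*0.02 + 0.52*0.21*0.98 + 0.74*0.21*0.02
        = 0.015484 + 0.007900 + 0.107016 + 0.003108 = 0.133508
The terms with burnt toast present sum to 0.110124, so
  P(burnt toast | detector) = 0.110124 / 0.133508 ≈ 0.825

With the extra evidence:
P(detector | actual fire) = 0.5×0.79 + 0.74×0.21 = 0.395000 + 0.155400 = 0.550400
Of this, 0.155400 comes from 0.74×0.21 (the burnt toast=true cases).
So P(burnt toast | detector, actual fire) = 0.155400/0.550400 ≈ 0.282.
This is intercausal reasoning (explaining away): once actual fire accounts for the detector, burnt toast becomes less likely.

Pr(burnt toast | detector) ≈ 0.825; Pr(burnt toast | detector, actual fire) ≈ 0.282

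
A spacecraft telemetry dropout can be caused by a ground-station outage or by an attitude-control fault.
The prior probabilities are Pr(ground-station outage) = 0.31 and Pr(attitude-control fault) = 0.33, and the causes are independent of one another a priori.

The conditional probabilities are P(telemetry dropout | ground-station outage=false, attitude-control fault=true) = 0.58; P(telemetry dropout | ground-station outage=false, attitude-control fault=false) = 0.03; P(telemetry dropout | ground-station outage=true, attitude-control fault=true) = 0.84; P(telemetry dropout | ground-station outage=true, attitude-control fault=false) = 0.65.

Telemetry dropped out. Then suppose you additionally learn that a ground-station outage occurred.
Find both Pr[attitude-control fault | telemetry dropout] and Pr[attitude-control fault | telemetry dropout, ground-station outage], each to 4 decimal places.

Enumerate the 4 (ground-station outage, attitude-control fault) configurations and weight by the priors:
  P(telemetry dropout) = 0.03×0.69×0.67 + 0.58×0.69×0.33 + 0.65×0.31×0.67 + 0.84×0.31×0.33
        = 0.013869 + 0.132066 + 0.135005 + 0.085932 = 0.366872
Keeping only the attitude-control fault-present terms gives 0.217998, so
  P(attitude-control fault | telemetry dropout) = 0.217998 / 0.366872 ≈ 0.5942

With the extra evidence:
Sum P(telemetry dropout|·) weighted by the priors over both values of attitude-control fault:
  P(telemetry dropout | ground-station outage) = 0.65·0.67 + 0.84·0.33
        = 0.435500 + 0.277200 = 0.712700
The terms with attitude-control fault present sum to 0.277200, so
  P(attitude-control fault | telemetry dropout, ground-station outage) = 0.277200 / 0.712700 ≈ 0.3889
Conditioning on ground-station outage lowers the posterior on attitude-control fault: the classic explaining-away effect in a common-effect structure.

Pr[attitude-control fault | telemetry dropout] ≈ 0.5942; Pr[attitude-control fault | telemetry dropout, ground-station outage] ≈ 0.3889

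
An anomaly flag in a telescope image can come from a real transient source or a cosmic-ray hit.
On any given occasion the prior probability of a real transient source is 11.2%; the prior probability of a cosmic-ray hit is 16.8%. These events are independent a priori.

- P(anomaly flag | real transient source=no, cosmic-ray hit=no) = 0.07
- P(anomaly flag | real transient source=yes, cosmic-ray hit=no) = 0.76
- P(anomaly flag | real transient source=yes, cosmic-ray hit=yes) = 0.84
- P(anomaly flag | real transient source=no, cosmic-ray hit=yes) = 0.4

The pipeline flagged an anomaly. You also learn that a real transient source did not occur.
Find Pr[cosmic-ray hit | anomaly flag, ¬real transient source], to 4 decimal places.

Enumerate both values of cosmic-ray hit and weight by the priors:
  P(anomaly flag | ¬real transient source) = 0.07·0.832 + 0.4·0.168
        = 0.058240 + 0.067200 = 0.125440
The terms with cosmic-ray hit present sum to 0.067200, so
  P(cosmic-ray hit | anomaly flag, ¬real transient source) = 0.067200 / 0.125440 ≈ 0.5357

Pr[cosmic-ray hit | anomaly flag, ¬real transient source] ≈ 0.5357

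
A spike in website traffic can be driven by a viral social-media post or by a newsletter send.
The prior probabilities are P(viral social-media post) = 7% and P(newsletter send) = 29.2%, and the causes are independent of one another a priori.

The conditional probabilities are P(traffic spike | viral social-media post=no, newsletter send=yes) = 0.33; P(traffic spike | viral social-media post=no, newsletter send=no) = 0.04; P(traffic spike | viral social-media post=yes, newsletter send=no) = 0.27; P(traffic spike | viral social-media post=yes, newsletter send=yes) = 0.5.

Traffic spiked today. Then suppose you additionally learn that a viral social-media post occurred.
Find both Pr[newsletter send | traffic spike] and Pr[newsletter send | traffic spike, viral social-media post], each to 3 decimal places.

For the numerator, keep only newsletter send=true terms: 0.089615 + 0.010220 = 0.099835
Normalizer over all consistent configurations: 0.04×0.93×0.708 + 0.33×0.93×0.292 + 0.27×0.07×0.708 + 0.5×0.07×0.292 = 0.139554
P(newsletter send | traffic spike) = 0.099835/0.139554 ≈ 0.715

Now also conditioning on viral social-media post=true:
By total probability over both values of newsletter send:
  P(traffic spike | viral social-media post) = 0.27·0.708 + 0.5·0.292
        = 0.191160 + 0.146000 = 0.337160
Configurations with newsletter send contribute 0.146000, so
  P(newsletter send | traffic spike, viral social-media post) = 0.146000 / 0.337160 ≈ 0.433
— viral social-media post explains away the evidence for newsletter send.

Pr[newsletter send | traffic spike] ≈ 0.715; Pr[newsletter send | traffic spike, viral social-media post] ≈ 0.433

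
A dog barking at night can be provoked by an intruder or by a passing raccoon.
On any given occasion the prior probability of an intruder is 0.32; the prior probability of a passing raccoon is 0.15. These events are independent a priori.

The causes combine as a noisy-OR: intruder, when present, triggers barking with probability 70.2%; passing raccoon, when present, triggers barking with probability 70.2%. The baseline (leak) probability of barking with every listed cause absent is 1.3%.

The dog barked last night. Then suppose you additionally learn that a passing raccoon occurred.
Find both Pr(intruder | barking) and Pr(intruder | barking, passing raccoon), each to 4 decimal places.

Pr(intruder | barking) ≈ 0.7478; Pr(intruder | barking, passing raccoon) ≈ 0.3782

Under noisy-OR, P(barking | causes) = 1 − (1−0.013)·∏(1−qᵢ) over the active causes.
Enumerate the 4 (intruder, passing raccoon) configurations and weight by the priors:
  P(barking) = 0.013×0.68×0.85 + 0.705874×0.68×0.15 + 0.705874×0.32×0.85 + 0.91235×0.32×0.15
        = 0.007514 + 0.071999 + 0.191998 + 0.043793 = 0.315304
The terms with intruder present sum to 0.235791, so
  P(intruder | barking) = 0.235791 / 0.315304 ≈ 0.7478

With the extra evidence:
P(barking | passing raccoon) = 0.705874*0.68 + 0.91235*0.32 = 0.479994 + 0.291952 = 0.771946
Of this, 0.291952 comes from 0.91235*0.32 (the intruder=true cases).
P(intruder | barking, passing raccoon) = 0.291952 / 0.771946 ≈ 0.3782
This is intercausal reasoning (explaining away): once passing raccoon accounts for the barking, intruder becomes less likely.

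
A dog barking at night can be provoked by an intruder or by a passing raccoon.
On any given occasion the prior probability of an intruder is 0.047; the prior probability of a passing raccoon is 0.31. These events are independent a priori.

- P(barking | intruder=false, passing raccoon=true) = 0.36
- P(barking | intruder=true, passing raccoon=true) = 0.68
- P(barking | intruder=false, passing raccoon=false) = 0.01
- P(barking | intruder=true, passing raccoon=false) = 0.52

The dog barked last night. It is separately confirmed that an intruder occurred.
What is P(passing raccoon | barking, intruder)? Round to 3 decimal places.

P(passing raccoon | barking, intruder) ≈ 0.370

Enumerate both values of passing raccoon and weight by the priors:
  P(barking | intruder) = 0.52*0.69 + 0.68*0.31
        = 0.358800 + 0.210800 = 0.569600
Keeping only the passing raccoon-present terms gives 0.210800, so
  P(passing raccoon | barking, intruder) = 0.210800 / 0.569600 ≈ 0.370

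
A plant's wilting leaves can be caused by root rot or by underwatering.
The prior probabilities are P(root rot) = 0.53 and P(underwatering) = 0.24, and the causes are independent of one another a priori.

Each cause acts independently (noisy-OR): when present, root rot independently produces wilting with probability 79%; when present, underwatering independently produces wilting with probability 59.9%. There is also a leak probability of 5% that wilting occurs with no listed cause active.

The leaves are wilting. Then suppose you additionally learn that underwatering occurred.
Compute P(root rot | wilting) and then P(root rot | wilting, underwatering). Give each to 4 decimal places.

Under noisy-OR, P(wilting | causes) = 1 − (1−0.05)·∏(1−qᵢ) over the active causes.
Sum P(wilting|·) weighted by the priors over the 4 (root rot, underwatering) configurations:
  P(wilting) = 0.05*0.47*0.76 + 0.61905*0.47*0.24 + 0.8005*0.53*0.76 + 0.92*0.53*0.24
        = 0.017860 + 0.069829 + 0.322441 + 0.117024 = 0.527154
The terms with root rot present sum to 0.439465, so
  P(root rot | wilting) = 0.439465 / 0.527154 ≈ 0.8337

Now also conditioning on underwatering=true:
P(wilting | underwatering) = 0.61905·0.47 + 0.92·0.53 = 0.290953 + 0.487600 = 0.778553
Restricting to configurations with root rot present: 0.92·0.53 = 0.487600.
So P(root rot | wilting, underwatering) = 0.487600/0.778553 ≈ 0.6263.
This is intercausal reasoning (explaining away): once underwatering accounts for the wilting, root rot becomes less likely.

P(root rot | wilting) ≈ 0.8337; P(root rot | wilting, underwatering) ≈ 0.6263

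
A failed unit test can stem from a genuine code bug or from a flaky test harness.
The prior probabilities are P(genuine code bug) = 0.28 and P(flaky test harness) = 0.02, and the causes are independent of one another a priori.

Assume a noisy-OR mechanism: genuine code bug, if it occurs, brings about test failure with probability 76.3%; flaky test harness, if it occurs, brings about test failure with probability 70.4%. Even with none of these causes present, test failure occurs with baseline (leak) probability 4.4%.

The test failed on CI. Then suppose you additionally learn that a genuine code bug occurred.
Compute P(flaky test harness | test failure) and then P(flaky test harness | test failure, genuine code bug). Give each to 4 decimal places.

P(flaky test harness | test failure) ≈ 0.0601; P(flaky test harness | test failure, genuine code bug) ≈ 0.0240

Under noisy-OR, P(test failure | causes) = 1 − (1−0.044)·∏(1−qᵢ) over the active causes.
Numerator (weight on configurations with flaky test harness): 0.010325 + 0.005224 = 0.015549
Normalizer over all consistent configurations: 0.044*0.72*0.98 + 0.717024*0.72*0.02 + 0.773428*0.28*0.98 + 0.932935*0.28*0.02 = 0.258824
P(flaky test harness | test failure) = 0.015549/0.258824 ≈ 0.0601

With the extra evidence:
Sum P(test failure|·) weighted by the priors over both values of flaky test harness:
  P(test failure | genuine code bug) = 0.773428×0.98 + 0.932935×0.02
        = 0.757959 + 0.018659 = 0.776618
The terms with flaky test harness present sum to 0.018659, so
  P(flaky test harness | test failure, genuine code bug) = 0.018659 / 0.776618 ≈ 0.0240
The drop from 0.0601 to 0.0240 is the explaining-away (discounting) effect.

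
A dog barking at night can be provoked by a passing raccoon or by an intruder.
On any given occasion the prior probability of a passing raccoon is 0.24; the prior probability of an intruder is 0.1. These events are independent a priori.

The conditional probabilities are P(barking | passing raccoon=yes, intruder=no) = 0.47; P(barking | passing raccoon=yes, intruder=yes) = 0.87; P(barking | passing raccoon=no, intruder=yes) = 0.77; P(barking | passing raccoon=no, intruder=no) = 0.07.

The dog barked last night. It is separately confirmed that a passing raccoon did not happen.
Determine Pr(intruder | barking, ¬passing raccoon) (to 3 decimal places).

Enumerate both values of intruder and weight by the priors:
  P(barking | ¬passing raccoon) = 0.07·0.9 + 0.77·0.1
        = 0.063000 + 0.077000 = 0.140000
Configurations with intruder contribute 0.077000, so
  P(intruder | barking, ¬passing raccoon) = 0.077000 / 0.140000 ≈ 0.550

Pr(intruder | barking, ¬passing raccoon) ≈ 0.550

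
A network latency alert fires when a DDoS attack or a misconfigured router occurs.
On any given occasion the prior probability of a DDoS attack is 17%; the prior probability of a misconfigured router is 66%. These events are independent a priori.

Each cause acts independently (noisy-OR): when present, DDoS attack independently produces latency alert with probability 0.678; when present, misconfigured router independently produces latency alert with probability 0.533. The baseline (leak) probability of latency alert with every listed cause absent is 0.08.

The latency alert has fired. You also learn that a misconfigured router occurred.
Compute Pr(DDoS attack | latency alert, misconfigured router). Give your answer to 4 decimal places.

Under noisy-OR, P(latency alert | causes) = 1 − (1−0.08)·∏(1−qᵢ) over the active causes.
Weight on DDoS attack=true, given the evidence: 0.861656×0.17 = 0.146482
The normalizing constant is 0.57036×0.83 + 0.861656×0.17 = 0.619881
P(DDoS attack | latency alert, misconfigured router) = 0.146482/0.619881 ≈ 0.2363

Pr(DDoS attack | latency alert, misconfigured router) ≈ 0.2363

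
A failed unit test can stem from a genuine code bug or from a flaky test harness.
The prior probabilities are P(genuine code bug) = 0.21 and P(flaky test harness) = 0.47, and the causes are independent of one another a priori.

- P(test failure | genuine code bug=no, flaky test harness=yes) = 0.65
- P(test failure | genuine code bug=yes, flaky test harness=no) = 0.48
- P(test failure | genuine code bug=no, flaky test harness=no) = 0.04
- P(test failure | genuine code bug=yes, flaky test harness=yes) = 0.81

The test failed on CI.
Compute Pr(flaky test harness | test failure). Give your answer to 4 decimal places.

By total probability over the 4 (genuine code bug, flaky test harness) configurations:
  P(test failure) = 0.04*0.79*0.53 + 0.65*0.79*0.47 + 0.48*0.21*0.53 + 0.81*0.21*0.47
        = 0.016748 + 0.241345 + 0.053424 + 0.079947 = 0.391464
Configurations with flaky test harness contribute 0.321292, so
  P(flaky test harness | test failure) = 0.321292 / 0.391464 ≈ 0.8207

Pr(flaky test harness | test failure) ≈ 0.8207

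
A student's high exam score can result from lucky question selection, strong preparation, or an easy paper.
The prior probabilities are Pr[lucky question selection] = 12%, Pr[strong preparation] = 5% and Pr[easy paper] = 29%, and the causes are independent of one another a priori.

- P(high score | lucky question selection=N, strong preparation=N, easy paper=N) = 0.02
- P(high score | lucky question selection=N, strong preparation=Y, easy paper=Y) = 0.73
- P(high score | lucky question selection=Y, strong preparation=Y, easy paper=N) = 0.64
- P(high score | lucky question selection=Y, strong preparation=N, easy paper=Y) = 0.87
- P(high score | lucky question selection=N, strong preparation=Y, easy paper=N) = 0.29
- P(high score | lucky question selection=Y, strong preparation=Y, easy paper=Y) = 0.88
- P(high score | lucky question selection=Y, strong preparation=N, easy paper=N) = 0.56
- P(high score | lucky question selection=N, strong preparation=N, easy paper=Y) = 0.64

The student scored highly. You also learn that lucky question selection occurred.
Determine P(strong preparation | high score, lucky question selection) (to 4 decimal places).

Numerator (weight on configurations with strong preparation): 0.022720 + 0.012760 = 0.035480
Denominator P(high score | lucky question selection): 0.56×0.95×0.71 + 0.87×0.95×0.29 + 0.64×0.05×0.71 + 0.88×0.05×0.29 = 0.652885
P(strong preparation | high score, lucky question selection) = 0.035480/0.652885 ≈ 0.0543

P(strong preparation | high score, lucky question selection) ≈ 0.0543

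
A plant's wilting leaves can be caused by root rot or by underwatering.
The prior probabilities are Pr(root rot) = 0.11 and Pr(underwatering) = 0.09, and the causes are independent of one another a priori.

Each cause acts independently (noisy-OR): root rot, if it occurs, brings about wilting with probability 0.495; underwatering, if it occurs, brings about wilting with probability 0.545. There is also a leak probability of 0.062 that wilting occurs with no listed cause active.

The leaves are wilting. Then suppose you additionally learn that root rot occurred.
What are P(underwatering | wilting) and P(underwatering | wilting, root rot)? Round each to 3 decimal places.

Under noisy-OR, P(wilting | causes) = 1 − (1−0.062)·∏(1−qᵢ) over the active causes.
Weight on underwatering=true, given the evidence: 0.045914 + 0.007766 = 0.053680
Denominator P(wilting): 0.062·0.89·0.91 + 0.57321·0.89·0.09 + 0.52631·0.11·0.91 + 0.784471·0.11·0.09 = 0.156578
P(underwatering | wilting) = 0.053680/0.156578 ≈ 0.343

With the extra evidence:
Numerator (weight on configurations with underwatering): 0.784471*0.09 = 0.070602
The normalizing constant is 0.52631*0.91 + 0.784471*0.09 = 0.549544
P(underwatering | wilting, root rot) = 0.070602/0.549544 ≈ 0.128

P(underwatering | wilting) ≈ 0.343; P(underwatering | wilting, root rot) ≈ 0.128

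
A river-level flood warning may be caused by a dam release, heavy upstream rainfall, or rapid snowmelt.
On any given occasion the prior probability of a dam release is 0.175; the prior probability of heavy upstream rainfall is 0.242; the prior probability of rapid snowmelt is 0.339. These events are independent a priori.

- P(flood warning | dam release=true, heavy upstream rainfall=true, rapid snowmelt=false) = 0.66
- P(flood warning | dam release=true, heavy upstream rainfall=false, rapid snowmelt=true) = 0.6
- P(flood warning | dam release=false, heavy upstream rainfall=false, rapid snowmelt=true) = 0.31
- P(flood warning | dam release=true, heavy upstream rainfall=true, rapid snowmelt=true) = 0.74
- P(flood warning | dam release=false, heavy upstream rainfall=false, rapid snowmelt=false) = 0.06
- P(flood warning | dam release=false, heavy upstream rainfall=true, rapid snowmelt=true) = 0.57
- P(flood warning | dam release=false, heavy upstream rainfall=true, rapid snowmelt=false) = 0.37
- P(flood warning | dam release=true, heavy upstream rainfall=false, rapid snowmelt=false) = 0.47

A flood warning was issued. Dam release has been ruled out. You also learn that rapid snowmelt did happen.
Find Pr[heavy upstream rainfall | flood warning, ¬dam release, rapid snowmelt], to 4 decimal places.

Pr[heavy upstream rainfall | flood warning, ¬dam release, rapid snowmelt] ≈ 0.3699

P(flood warning | ¬dam release, rapid snowmelt) = 0.31*0.758 + 0.57*0.242 = 0.234980 + 0.137940 = 0.372920
Restricting to configurations with heavy upstream rainfall present: 0.57*0.242 = 0.137940.
So P(heavy upstream rainfall | flood warning, ¬dam release, rapid snowmelt) = 0.137940/0.372920 ≈ 0.3699.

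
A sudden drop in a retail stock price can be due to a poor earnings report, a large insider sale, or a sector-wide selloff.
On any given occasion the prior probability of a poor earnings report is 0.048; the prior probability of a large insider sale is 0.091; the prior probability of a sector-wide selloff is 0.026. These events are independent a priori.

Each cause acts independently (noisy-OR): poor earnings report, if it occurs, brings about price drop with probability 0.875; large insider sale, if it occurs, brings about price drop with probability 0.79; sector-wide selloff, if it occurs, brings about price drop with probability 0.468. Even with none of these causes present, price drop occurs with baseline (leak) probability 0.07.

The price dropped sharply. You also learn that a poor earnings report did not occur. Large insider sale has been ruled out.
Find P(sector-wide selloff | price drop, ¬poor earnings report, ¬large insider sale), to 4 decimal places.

Under noisy-OR, P(price drop | causes) = 1 − (1−0.07)·∏(1−qᵢ) over the active causes.
Enumerate both values of sector-wide selloff and weight by the priors:
  P(price drop | ¬poor earnings report, ¬large insider sale) = 0.07×0.974 + 0.50524×0.026
        = 0.068180 + 0.013136 = 0.081316
Configurations with sector-wide selloff contribute 0.013136, so
  P(sector-wide selloff | price drop, ¬poor earnings report, ¬large insider sale) = 0.013136 / 0.081316 ≈ 0.1615

P(sector-wide selloff | price drop, ¬poor earnings report, ¬large insider sale) ≈ 0.1615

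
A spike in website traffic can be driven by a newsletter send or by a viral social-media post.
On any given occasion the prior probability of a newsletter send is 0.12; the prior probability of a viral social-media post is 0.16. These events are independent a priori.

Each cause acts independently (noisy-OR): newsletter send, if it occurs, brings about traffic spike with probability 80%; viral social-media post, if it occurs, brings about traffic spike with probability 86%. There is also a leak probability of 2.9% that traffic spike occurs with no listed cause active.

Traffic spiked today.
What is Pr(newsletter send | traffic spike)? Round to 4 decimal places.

Pr(newsletter send | traffic spike) ≈ 0.4111

Under noisy-OR, P(traffic spike | causes) = 1 − (1−0.029)·∏(1−qᵢ) over the active causes.
Enumerate the 4 (newsletter send, viral social-media post) configurations and weight by the priors:
  P(traffic spike) = 0.029·0.88·0.84 + 0.86406·0.88·0.16 + 0.8058·0.12·0.84 + 0.972812·0.12·0.16
        = 0.021437 + 0.121660 + 0.081225 + 0.018678 = 0.243000
Keeping only the newsletter send-present terms gives 0.099903, so
  P(newsletter send | traffic spike) = 0.099903 / 0.243000 ≈ 0.4111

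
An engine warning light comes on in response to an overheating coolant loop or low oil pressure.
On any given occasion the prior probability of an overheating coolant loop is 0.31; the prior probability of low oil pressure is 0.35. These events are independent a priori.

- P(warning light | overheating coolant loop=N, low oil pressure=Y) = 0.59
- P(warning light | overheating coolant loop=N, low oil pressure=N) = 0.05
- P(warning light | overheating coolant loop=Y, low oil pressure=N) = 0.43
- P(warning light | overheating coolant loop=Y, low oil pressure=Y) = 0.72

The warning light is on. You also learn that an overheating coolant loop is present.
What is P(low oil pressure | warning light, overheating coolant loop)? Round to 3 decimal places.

P(warning light | overheating coolant loop) = 0.43*0.65 + 0.72*0.35 = 0.279500 + 0.252000 = 0.531500
Of this, 0.252000 comes from 0.72*0.35 (the low oil pressure=true cases).
So P(low oil pressure | warning light, overheating coolant loop) = 0.252000/0.531500 ≈ 0.474.

P(low oil pressure | warning light, overheating coolant loop) ≈ 0.474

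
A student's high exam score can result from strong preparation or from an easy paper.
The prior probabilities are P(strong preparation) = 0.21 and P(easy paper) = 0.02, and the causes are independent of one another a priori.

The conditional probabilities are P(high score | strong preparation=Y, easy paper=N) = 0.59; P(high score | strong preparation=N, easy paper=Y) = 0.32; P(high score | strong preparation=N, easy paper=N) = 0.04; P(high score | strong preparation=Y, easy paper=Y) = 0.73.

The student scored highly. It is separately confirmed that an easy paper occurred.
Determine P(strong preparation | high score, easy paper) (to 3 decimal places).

P(strong preparation | high score, easy paper) ≈ 0.377

Enumerate both values of strong preparation and weight by the priors:
  P(high score | easy paper) = 0.32×0.79 + 0.73×0.21
        = 0.252800 + 0.153300 = 0.406100
Keeping only the strong preparation-present terms gives 0.153300, so
  P(strong preparation | high score, easy paper) = 0.153300 / 0.406100 ≈ 0.377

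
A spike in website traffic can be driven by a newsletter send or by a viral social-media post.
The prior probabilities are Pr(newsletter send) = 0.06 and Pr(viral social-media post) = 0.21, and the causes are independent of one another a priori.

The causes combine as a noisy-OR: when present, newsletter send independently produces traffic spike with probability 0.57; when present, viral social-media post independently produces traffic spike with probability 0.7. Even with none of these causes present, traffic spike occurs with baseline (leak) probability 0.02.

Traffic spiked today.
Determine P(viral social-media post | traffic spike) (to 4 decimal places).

P(viral social-media post | traffic spike) ≈ 0.7805

Under noisy-OR, P(traffic spike | causes) = 1 − (1−0.02)·∏(1−qᵢ) over the active causes.
By total probability over the 4 (newsletter send, viral social-media post) configurations:
  P(traffic spike) = 0.02×0.94×0.79 + 0.706×0.94×0.21 + 0.5786×0.06×0.79 + 0.87358×0.06×0.21
        = 0.014852 + 0.139364 + 0.027426 + 0.011007 = 0.192649
Keeping only the viral social-media post-present terms gives 0.150371, so
  P(viral social-media post | traffic spike) = 0.150371 / 0.192649 ≈ 0.7805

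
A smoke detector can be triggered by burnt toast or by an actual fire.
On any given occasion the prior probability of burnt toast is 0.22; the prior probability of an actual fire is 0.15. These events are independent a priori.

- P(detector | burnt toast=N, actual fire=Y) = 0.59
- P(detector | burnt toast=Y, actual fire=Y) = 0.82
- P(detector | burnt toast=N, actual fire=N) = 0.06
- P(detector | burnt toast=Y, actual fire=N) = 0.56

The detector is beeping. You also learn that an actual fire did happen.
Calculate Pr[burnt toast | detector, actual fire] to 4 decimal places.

Pr[burnt toast | detector, actual fire] ≈ 0.2816

Enumerate both values of burnt toast and weight by the priors:
  P(detector | actual fire) = 0.59·0.78 + 0.82·0.22
        = 0.460200 + 0.180400 = 0.640600
Configurations with burnt toast contribute 0.180400, so
  P(burnt toast | detector, actual fire) = 0.180400 / 0.640600 ≈ 0.2816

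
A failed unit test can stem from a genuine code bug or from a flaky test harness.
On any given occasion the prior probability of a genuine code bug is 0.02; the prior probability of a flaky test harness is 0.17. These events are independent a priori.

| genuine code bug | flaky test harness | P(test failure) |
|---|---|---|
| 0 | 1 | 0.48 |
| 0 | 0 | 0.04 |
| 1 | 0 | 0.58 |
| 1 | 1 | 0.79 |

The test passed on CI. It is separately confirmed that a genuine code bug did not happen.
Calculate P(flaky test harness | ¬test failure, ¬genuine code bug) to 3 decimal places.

P(¬test failure | ¬genuine code bug) = 0.96·0.83 + 0.52·0.17 = 0.796800 + 0.088400 = 0.885200
The flaky test harness-present share is 0.52·0.17 = 0.088400.
Hence the posterior is 0.088400/0.885200 ≈ 0.100.

P(flaky test harness | ¬test failure, ¬genuine code bug) ≈ 0.100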